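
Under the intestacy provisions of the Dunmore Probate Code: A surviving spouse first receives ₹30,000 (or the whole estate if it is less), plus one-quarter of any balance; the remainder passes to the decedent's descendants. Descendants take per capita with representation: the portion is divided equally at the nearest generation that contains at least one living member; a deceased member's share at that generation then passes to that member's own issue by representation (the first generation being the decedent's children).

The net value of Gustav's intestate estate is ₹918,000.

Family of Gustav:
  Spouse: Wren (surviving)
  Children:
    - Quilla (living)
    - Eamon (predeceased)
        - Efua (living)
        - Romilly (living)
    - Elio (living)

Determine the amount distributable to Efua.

Wren first takes ₹30,000, leaving a balance of ₹888,000. Wren then takes one-quarter of the balance (₹222,000), for a total of ₹252,000. The remaining ₹666,000 passes to the descendants.
The descendants' portion (₹666,000) is divided into 3 shares of ₹222,000: Quilla and Elio each take ₹222,000; Eamon's ₹222,000 share passes to Eamon's issue.
Eamon's share (₹222,000) is divided into 2 shares of ₹111,000: Efua and Romilly each take ₹111,000.

Efua receives ₹111,000.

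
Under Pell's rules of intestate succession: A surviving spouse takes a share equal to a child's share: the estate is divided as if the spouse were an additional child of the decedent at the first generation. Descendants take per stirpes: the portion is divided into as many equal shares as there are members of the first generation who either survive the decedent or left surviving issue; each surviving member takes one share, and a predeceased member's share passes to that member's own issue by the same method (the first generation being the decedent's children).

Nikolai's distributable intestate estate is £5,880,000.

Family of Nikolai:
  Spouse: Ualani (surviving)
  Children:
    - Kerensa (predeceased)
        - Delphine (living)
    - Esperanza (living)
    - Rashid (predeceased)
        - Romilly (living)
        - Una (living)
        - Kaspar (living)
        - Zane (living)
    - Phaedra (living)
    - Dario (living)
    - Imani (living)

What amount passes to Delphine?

The spouse counts as an additional share at the children's level, so there are 7 primary shares of £840,000. Ualani takes one such share (£840,000).
The children's combined portion (£5,040,000) is divided into 6 shares of £840,000: Esperanza, Phaedra, Dario, and Imani each take £840,000; Kerensa's £840,000 share passes to Kerensa's issue; Rashid's £840,000 share passes to Rashid's issue.
Kerensa's share (£840,000) passes entirely to Delphine.
Rashid's share (£840,000) is divided into 4 shares of £210,000: Romilly, Una, Kaspar, and Zane each take £210,000.

Delphine receives £840,000.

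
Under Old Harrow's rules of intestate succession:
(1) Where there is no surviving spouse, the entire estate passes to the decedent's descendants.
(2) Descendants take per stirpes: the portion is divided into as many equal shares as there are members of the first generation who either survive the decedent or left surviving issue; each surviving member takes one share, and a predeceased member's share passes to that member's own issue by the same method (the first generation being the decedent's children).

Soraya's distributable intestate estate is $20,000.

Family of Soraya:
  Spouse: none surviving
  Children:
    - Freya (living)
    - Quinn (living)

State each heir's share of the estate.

Freya: $10,000; Quinn: $10,000

The entire $20,000 passes to the descendants.
That amount ($20,000) is divided into 2 shares of $10,000: Freya and Quinn each take $10,000.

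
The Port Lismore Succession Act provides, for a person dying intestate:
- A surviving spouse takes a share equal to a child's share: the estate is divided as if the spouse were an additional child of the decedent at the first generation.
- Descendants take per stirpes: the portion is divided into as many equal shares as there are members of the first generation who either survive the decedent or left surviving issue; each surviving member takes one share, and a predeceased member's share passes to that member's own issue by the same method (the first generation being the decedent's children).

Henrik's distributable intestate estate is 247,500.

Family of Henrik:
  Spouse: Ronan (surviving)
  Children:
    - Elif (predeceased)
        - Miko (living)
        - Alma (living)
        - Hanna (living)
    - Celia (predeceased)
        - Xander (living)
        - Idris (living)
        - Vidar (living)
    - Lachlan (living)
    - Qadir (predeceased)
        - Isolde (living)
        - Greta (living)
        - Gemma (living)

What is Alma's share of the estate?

Alma receives 16,500.

The spouse counts as an additional share at the children's level, so there are 5 primary shares of 49,500. Ronan takes one such share (49,500).
The children's combined portion (198,000) is divided into 4 shares of 49,500: Lachlan takes 49,500; Elif's 49,500 share passes to Elif's issue; Celia's 49,500 share passes to Celia's issue; Qadir's 49,500 share passes to Qadir's issue.
Elif's share (49,500) is divided into 3 shares of 16,500: Miko, Alma, and Hanna each take 16,500.
Celia's share (49,500) is divided into 3 shares of 16,500: Xander, Idris, and Vidar each take 16,500.
Qadir's share (49,500) is divided into 3 shares of 16,500: Isolde, Greta, and Gemma each take 16,500.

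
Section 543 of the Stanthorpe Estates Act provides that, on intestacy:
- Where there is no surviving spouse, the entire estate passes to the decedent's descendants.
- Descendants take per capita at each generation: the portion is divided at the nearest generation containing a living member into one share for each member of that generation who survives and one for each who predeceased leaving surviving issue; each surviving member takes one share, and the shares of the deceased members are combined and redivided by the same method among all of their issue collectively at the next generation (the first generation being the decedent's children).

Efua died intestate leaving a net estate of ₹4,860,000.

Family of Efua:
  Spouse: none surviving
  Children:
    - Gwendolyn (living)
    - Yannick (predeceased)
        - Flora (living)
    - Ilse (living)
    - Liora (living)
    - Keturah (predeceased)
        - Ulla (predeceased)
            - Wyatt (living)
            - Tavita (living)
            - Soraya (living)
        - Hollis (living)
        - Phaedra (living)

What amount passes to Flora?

Flora receives ₹486,000.

The entire ₹4,860,000 passes to the descendants.
That amount (₹4,860,000) is divided at the children's generation into 5 shares of ₹972,000. Gwendolyn, Ilse, and Liora each take ₹972,000. The 2 shares of the deceased (Yannick and Keturah) are combined into a pool of ₹1,944,000.
That pool (₹1,944,000) is divided at the grandchildren's generation into 4 shares of ₹486,000. Flora, Hollis, and Phaedra each take ₹486,000. The remaining share for the deceased Ulla (₹486,000) is carried to the next generation.
That pool (₹486,000) is divided at the great-grandchildren's generation equally among Wyatt, Tavita, and Soraya: ₹162,000 each.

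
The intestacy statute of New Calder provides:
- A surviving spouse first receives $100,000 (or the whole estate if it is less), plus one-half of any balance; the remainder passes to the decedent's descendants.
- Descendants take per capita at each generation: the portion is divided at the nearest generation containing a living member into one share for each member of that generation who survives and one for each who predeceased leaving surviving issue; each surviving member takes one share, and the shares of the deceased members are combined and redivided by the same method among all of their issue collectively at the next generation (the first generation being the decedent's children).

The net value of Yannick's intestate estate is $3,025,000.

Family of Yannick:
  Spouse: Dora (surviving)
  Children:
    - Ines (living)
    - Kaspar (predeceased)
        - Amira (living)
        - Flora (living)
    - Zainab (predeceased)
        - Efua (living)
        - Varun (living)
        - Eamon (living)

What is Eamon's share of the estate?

Eamon receives $195,000.

Dora first takes $100,000, leaving a balance of $2,925,000. Dora then takes one-half of the balance ($1,462,500), for a total of $1,562,500. The remaining $1,462,500 passes to the descendants.
The descendants' portion ($1,462,500) is divided at the children's generation into 3 shares of $487,500. Ines takes $487,500. The 2 shares of the deceased (Kaspar and Zainab) are combined into a pool of $975,000.
That pool ($975,000) is divided at the grandchildren's generation equally among Amira, Flora, Efua, Varun, and Eamon: $195,000 each.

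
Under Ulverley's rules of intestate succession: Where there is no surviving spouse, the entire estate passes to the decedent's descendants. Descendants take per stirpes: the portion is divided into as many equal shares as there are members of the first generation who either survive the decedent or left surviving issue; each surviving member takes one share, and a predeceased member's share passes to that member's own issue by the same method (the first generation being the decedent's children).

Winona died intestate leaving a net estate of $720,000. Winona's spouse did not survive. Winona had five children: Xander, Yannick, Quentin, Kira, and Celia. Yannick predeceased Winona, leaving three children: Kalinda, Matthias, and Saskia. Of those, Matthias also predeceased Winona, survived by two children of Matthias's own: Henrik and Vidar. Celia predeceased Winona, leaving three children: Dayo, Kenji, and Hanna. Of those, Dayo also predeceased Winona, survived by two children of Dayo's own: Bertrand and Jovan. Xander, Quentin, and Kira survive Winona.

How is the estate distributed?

The entire $720,000 passes to the descendants.
That amount ($720,000) is divided into 5 shares of $144,000: Xander, Quentin, and Kira each take $144,000; Yannick's $144,000 share passes to Yannick's issue; Celia's $144,000 share passes to Celia's issue.
Yannick's share ($144,000) is divided into 3 shares of $48,000: Kalinda and Saskia each take $48,000; Matthias's $48,000 share passes to Matthias's issue.
Matthias's share ($48,000) is divided into 2 shares of $24,000: Henrik and Vidar each take $24,000.
Celia's share ($144,000) is divided into 3 shares of $48,000: Kenji and Hanna each take $48,000; Dayo's $48,000 share passes to Dayo's issue.
Dayo's share ($48,000) is divided into 2 shares of $24,000: Bertrand and Jovan each take $24,000.

Xander: $144,000; Kalinda: $48,000; Henrik: $24,000; Vidar: $24,000; Saskia: $48,000; Quentin: $144,000; Kira: $144,000; Bertrand: $24,000; Jovan: $24,000; Kenji: $48,000; Hanna: $48,000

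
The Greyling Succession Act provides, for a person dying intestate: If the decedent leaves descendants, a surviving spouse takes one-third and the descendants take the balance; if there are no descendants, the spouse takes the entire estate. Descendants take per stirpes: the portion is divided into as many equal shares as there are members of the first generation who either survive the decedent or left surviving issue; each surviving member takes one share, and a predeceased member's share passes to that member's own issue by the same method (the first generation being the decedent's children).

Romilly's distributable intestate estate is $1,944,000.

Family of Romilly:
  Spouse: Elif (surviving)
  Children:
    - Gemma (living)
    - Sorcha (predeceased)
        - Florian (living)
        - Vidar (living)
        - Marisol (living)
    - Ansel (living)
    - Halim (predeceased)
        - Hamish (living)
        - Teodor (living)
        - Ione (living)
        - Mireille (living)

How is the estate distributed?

Elif takes one-third of $1,944,000 = $648,000. The remaining $1,296,000 passes to the descendants.
The descendants' portion ($1,296,000) is divided into 4 shares of $324,000: Gemma and Ansel each take $324,000; Sorcha's $324,000 share passes to Sorcha's issue; Halim's $324,000 share passes to Halim's issue.
Sorcha's share ($324,000) is divided into 3 shares of $108,000: Florian, Vidar, and Marisol each take $108,000.
Halim's share ($324,000) is divided into 4 shares of $81,000: Hamish, Teodor, Ione, and Mireille each take $81,000.

Elif: $648,000; Gemma: $324,000; Florian: $108,000; Vidar: $108,000; Marisol: $108,000; Ansel: $324,000; Hamish: $81,000; Teodor: $81,000; Ione: $81,000; Mireille: $81,000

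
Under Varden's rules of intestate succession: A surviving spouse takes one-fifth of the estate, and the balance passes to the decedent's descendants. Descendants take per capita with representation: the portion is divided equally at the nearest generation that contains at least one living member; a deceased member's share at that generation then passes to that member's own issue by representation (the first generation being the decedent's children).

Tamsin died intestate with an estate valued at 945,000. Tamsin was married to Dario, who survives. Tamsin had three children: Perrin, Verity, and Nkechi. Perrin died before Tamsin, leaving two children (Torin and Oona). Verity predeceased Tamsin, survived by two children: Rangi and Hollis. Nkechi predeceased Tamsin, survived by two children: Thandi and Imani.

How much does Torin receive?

Torin receives 126,000.

Dario takes one-fifth of 945,000 = 189,000. The remaining 756,000 passes to the descendants.
No child survives, so the initial division is made at the grandchildren's generation.
The descendants' portion (756,000) is divided into 6 shares of 126,000: Torin, Oona, Rangi, Hollis, Thandi, and Imani each take 126,000.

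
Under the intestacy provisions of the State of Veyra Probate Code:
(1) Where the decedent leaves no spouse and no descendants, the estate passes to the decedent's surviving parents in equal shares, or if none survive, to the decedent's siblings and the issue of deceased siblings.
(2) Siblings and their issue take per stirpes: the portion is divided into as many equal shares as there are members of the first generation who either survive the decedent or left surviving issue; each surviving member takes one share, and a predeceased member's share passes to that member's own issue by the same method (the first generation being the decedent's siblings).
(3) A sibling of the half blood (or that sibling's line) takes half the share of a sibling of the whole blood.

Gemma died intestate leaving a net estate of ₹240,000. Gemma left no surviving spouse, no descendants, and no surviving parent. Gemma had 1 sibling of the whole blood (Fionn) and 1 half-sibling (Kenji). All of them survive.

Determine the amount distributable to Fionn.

The entire ₹240,000 passes to the siblings and their issue.
Counting each half-blood sibling's line as half a unit, there are 3/2 units in ₹240,000, so one unit is ₹160,000. Whole-blood lines (Fionn) take ₹160,000 each; half-blood lines (Kenji) take ₹80,000 each.

Fionn receives ₹160,000.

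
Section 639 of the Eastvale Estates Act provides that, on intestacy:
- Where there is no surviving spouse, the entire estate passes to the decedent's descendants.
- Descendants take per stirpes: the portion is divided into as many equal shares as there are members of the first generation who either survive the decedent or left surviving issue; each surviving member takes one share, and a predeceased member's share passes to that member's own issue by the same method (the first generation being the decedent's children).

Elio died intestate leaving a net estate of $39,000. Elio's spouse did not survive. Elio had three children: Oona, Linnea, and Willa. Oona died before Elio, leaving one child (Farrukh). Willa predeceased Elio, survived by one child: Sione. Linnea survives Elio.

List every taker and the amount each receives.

Farrukh: $13,000; Linnea: $13,000; Sione: $13,000

The entire $39,000 passes to the descendants.
That amount ($39,000) is divided into 3 shares of $13,000: Linnea takes $13,000; Oona's $13,000 share passes to Oona's issue; Willa's $13,000 share passes to Willa's issue.
Oona's share ($13,000) passes entirely to Farrukh.
Willa's share ($13,000) passes entirely to Sione.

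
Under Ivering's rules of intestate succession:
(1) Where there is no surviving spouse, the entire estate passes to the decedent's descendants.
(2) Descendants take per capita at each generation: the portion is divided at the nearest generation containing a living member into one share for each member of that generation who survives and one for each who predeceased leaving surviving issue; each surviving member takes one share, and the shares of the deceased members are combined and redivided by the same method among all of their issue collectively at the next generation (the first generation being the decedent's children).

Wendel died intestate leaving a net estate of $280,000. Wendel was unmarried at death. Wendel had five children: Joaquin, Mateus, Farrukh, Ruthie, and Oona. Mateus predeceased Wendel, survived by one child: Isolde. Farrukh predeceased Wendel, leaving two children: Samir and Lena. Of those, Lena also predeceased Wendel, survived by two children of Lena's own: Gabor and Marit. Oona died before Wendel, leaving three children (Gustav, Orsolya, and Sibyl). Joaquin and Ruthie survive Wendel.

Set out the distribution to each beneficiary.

Joaquin: $56,000; Isolde: $28,000; Samir: $28,000; Gabor: $14,000; Marit: $14,000; Ruthie: $56,000; Gustav: $28,000; Orsolya: $28,000; Sibyl: $28,000

The entire $280,000 passes to the descendants.
That amount ($280,000) is divided at the children's generation into 5 shares of $56,000. Joaquin and Ruthie each take $56,000. The 3 shares of the deceased (Mateus, Farrukh, and Oona) are combined into a pool of $168,000.
That pool ($168,000) is divided at the grandchildren's generation into 6 shares of $28,000. Isolde, Samir, Gustav, Orsolya, and Sibyl each take $28,000. The remaining share for the deceased Lena ($28,000) is carried to the next generation.
That pool ($28,000) is divided at the great-grandchildren's generation equally among Gabor and Marit: $14,000 each.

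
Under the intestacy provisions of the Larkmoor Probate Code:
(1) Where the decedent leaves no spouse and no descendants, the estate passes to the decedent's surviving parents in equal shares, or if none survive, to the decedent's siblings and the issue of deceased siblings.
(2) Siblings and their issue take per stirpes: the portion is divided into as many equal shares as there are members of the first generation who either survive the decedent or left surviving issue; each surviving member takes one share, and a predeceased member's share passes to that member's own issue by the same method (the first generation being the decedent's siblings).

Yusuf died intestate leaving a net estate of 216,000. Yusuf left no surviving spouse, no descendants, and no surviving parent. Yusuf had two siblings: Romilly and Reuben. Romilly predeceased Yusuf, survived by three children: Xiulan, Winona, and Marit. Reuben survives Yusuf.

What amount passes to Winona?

The entire 216,000 passes to the siblings and their issue.
That amount (216,000) is divided into 2 shares of 108,000: Reuben takes 108,000; Romilly's 108,000 share passes to Romilly's issue.
Romilly's share (108,000) is divided into 3 shares of 36,000: Xiulan, Winona, and Marit each take 36,000.

Winona receives 36,000.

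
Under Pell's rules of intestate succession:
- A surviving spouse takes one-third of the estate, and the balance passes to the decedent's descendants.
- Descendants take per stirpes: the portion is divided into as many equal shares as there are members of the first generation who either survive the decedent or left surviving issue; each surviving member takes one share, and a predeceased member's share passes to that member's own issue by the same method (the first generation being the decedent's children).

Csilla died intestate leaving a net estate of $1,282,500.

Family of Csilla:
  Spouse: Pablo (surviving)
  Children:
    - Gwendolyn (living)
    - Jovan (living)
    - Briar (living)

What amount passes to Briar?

Pablo takes one-third of $1,282,500 = $427,500. The remaining $855,000 passes to the descendants.
The descendants' portion ($855,000) is divided into 3 shares of $285,000: Gwendolyn, Jovan, and Briar each take $285,000.

Briar receives $285,000.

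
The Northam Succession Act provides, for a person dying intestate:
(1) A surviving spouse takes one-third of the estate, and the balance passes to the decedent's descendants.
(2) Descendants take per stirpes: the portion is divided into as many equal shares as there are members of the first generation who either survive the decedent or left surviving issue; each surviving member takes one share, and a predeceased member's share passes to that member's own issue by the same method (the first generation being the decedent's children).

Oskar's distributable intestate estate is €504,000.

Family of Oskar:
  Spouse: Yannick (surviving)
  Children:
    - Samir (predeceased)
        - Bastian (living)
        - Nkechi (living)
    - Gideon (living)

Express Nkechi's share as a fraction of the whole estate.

Nkechi receives 1/6 of the estate.

Yannick takes one-third of €504,000 = €168,000. The remaining €336,000 passes to the descendants.
The descendants' portion (€336,000) is divided into 2 shares of €168,000: Gideon takes €168,000; Samir's €168,000 share passes to Samir's issue.
Samir's share (€168,000) is divided into 2 shares of €84,000: Bastian and Nkechi each take €84,000.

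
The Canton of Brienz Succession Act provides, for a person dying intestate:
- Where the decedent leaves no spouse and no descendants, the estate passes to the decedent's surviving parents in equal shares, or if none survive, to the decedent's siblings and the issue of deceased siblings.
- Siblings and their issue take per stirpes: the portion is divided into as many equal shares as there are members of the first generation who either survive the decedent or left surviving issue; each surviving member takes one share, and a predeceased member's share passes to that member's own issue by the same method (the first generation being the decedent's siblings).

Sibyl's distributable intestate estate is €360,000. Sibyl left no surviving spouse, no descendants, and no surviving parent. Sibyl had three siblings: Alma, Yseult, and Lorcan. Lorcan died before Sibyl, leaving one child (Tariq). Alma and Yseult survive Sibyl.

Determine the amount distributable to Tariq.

Tariq receives €120,000.

The entire €360,000 passes to the siblings and their issue.
That amount (€360,000) is divided into 3 shares of €120,000: Alma and Yseult each take €120,000; Lorcan's €120,000 share passes to Lorcan's issue.
Lorcan's share (€120,000) passes entirely to Tariq.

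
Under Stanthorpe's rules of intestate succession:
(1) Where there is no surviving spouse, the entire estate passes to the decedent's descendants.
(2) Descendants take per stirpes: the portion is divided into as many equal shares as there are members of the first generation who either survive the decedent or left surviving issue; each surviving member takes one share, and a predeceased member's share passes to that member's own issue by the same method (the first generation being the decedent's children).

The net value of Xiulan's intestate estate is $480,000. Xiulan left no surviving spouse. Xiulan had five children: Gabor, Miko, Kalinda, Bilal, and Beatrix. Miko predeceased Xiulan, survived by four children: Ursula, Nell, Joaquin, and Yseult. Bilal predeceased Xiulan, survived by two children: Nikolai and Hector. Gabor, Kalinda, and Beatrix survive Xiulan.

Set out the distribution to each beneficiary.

The entire $480,000 passes to the descendants.
That amount ($480,000) is divided into 5 shares of $96,000: Gabor, Kalinda, and Beatrix each take $96,000; Miko's $96,000 share passes to Miko's issue; Bilal's $96,000 share passes to Bilal's issue.
Miko's share ($96,000) is divided into 4 shares of $24,000: Ursula, Nell, Joaquin, and Yseult each take $24,000.
Bilal's share ($96,000) is divided into 2 shares of $48,000: Nikolai and Hector each take $48,000.

Gabor: $96,000; Ursula: $24,000; Nell: $24,000; Joaquin: $24,000; Yseult: $24,000; Kalinda: $96,000; Nikolai: $48,000; Hector: $48,000; Beatrix: $96,000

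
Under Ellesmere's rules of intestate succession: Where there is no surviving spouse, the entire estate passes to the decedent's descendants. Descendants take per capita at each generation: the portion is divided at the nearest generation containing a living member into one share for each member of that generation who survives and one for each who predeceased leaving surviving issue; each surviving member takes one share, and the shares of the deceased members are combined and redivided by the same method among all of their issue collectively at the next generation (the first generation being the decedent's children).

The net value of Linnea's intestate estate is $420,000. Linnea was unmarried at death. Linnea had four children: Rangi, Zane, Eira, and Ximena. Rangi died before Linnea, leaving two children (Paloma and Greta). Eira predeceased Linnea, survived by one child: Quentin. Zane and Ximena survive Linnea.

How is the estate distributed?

The entire $420,000 passes to the descendants.
That amount ($420,000) is divided at the children's generation into 4 shares of $105,000. Zane and Ximena each take $105,000. The 2 shares of the deceased (Rangi and Eira) are combined into a pool of $210,000.
That pool ($210,000) is divided at the grandchildren's generation equally among Paloma, Greta, and Quentin: $70,000 each.

Paloma: $70,000; Greta: $70,000; Zane: $105,000; Quentin: $70,000; Ximena: $105,000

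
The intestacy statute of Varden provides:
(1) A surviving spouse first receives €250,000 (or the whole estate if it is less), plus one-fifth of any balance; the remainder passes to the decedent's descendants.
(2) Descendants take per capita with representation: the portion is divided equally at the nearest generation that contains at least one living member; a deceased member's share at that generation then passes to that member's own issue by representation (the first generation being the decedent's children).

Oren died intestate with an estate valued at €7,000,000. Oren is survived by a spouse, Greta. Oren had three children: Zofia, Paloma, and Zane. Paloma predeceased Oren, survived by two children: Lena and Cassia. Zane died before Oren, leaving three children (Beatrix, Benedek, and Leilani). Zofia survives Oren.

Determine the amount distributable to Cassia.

Greta first takes €250,000, leaving a balance of €6,750,000. Greta then takes one-fifth of the balance (€1,350,000), for a total of €1,600,000. The remaining €5,400,000 passes to the descendants.
The descendants' portion (€5,400,000) is divided into 3 shares of €1,800,000: Zofia takes €1,800,000; Paloma's €1,800,000 share passes to Paloma's issue; Zane's €1,800,000 share passes to Zane's issue.
Paloma's share (€1,800,000) is divided into 2 shares of €900,000: Lena and Cassia each take €900,000.
Zane's share (€1,800,000) is divided into 3 shares of €600,000: Beatrix, Benedek, and Leilani each take €600,000.

Cassia receives €900,000.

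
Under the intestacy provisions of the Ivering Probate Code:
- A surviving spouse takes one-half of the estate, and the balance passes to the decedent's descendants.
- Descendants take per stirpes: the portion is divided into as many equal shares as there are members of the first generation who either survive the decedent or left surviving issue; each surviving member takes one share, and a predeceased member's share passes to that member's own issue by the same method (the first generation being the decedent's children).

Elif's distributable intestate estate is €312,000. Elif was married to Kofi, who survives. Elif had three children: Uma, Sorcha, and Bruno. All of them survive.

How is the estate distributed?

Kofi takes one-half of €312,000 = €156,000. The remaining €156,000 passes to the descendants.
The descendants' portion (€156,000) is divided into 3 shares of €52,000: Uma, Sorcha, and Bruno each take €52,000.

Kofi: €156,000; Uma: €52,000; Sorcha: €52,000; Bruno: €52,000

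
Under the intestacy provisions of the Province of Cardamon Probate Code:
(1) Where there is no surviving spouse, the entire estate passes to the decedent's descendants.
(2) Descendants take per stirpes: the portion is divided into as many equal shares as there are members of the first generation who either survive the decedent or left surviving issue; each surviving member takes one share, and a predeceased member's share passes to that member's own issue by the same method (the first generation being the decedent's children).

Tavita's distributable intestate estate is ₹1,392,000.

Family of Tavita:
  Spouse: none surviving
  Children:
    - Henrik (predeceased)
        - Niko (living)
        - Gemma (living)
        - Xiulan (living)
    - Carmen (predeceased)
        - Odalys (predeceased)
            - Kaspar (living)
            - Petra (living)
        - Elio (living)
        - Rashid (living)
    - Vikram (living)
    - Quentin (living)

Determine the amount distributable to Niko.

Niko receives ₹116,000.

The entire ₹1,392,000 passes to the descendants.
That amount (₹1,392,000) is divided into 4 shares of ₹348,000: Vikram and Quentin each take ₹348,000; Henrik's ₹348,000 share passes to Henrik's issue; Carmen's ₹348,000 share passes to Carmen's issue.
Henrik's share (₹348,000) is divided into 3 shares of ₹116,000: Niko, Gemma, and Xiulan each take ₹116,000.
Carmen's share (₹348,000) is divided into 3 shares of ₹116,000: Elio and Rashid each take ₹116,000; Odalys's ₹116,000 share passes to Odalys's issue.
Odalys's share (₹116,000) is divided into 2 shares of ₹58,000: Kaspar and Petra each take ₹58,000.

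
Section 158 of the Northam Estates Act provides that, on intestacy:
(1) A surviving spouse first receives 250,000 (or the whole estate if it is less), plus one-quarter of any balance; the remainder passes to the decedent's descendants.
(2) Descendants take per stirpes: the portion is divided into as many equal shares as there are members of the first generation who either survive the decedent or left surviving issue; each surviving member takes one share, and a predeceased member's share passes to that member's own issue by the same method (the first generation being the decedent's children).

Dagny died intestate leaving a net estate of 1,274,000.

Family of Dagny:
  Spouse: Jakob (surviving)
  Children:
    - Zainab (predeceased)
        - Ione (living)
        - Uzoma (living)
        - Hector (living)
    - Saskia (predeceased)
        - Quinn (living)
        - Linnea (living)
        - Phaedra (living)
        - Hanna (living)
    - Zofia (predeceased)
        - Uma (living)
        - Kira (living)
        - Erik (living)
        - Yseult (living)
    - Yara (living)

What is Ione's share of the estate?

Jakob first takes 250,000, leaving a balance of 1,024,000. Jakob then takes one-quarter of the balance (256,000), for a total of 506,000. The remaining 768,000 passes to the descendants.
The descendants' portion (768,000) is divided into 4 shares of 192,000: Yara takes 192,000; Zainab's 192,000 share passes to Zainab's issue; Saskia's 192,000 share passes to Saskia's issue; Zofia's 192,000 share passes to Zofia's issue.
Zainab's share (192,000) is divided into 3 shares of 64,000: Ione, Uzoma, and Hector each take 64,000.
Saskia's share (192,000) is divided into 4 shares of 48,000: Quinn, Linnea, Phaedra, and Hanna each take 48,000.
Zofia's share (192,000) is divided into 4 shares of 48,000: Uma, Kira, Erik, and Yseult each take 48,000.

Ione receives 64,000.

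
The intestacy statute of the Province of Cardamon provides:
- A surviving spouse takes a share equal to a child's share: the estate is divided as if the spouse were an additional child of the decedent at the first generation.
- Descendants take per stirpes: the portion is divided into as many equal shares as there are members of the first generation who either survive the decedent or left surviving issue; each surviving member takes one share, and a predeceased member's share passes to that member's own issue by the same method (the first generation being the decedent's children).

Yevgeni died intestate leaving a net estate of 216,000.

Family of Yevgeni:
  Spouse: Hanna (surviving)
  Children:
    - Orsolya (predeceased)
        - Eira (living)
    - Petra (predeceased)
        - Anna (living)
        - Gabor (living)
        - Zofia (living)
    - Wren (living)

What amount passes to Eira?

The spouse counts as an additional share at the children's level, so there are 4 primary shares of 54,000. Hanna takes one such share (54,000).
The children's combined portion (162,000) is divided into 3 shares of 54,000: Wren takes 54,000; Orsolya's 54,000 share passes to Orsolya's issue; Petra's 54,000 share passes to Petra's issue.
Orsolya's share (54,000) passes entirely to Eira.
Petra's share (54,000) is divided into 3 shares of 18,000: Anna, Gabor, and Zofia each take 18,000.

Eira receives 54,000.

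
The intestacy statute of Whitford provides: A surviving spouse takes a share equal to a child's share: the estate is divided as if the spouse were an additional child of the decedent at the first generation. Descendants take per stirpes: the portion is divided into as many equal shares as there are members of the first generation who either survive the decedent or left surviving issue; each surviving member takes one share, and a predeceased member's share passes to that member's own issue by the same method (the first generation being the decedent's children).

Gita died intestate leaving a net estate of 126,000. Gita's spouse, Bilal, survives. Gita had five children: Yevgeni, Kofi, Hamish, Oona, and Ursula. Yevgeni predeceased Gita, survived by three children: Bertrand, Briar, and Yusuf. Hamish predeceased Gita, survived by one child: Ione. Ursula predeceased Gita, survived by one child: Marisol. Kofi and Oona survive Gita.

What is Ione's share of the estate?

The spouse counts as an additional share at the children's level, so there are 6 primary shares of 21,000. Bilal takes one such share (21,000).
The children's combined portion (105,000) is divided into 5 shares of 21,000: Kofi and Oona each take 21,000; Yevgeni's 21,000 share passes to Yevgeni's issue; Hamish's 21,000 share passes to Hamish's issue; Ursula's 21,000 share passes to Ursula's issue.
Yevgeni's share (21,000) is divided into 3 shares of 7,000: Bertrand, Briar, and Yusuf each take 7,000.
Hamish's share (21,000) passes entirely to Ione.
Ursula's share (21,000) passes entirely to Marisol.

Ione receives 21,000.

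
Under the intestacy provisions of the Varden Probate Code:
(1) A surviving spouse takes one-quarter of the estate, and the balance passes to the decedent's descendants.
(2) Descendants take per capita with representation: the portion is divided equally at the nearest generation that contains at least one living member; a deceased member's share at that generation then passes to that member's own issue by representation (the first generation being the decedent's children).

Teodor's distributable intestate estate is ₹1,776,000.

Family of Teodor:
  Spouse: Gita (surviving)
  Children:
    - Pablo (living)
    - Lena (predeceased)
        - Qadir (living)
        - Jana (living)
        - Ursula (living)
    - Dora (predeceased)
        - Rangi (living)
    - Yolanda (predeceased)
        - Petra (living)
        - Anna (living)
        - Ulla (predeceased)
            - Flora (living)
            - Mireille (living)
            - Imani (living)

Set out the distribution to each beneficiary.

Gita: ₹444,000; Pablo: ₹333,000; Qadir: ₹111,000; Jana: ₹111,000; Ursula: ₹111,000; Rangi: ₹333,000; Petra: ₹111,000; Anna: ₹111,000; Flora: ₹37,000; Mireille: ₹37,000; Imani: ₹37,000

Gita takes one-quarter of ₹1,776,000 = ₹444,000. The remaining ₹1,332,000 passes to the descendants.
The descendants' portion (₹1,332,000) is divided into 4 shares of ₹333,000: Pablo takes ₹333,000; Lena's ₹333,000 share passes to Lena's issue; Dora's ₹333,000 share passes to Dora's issue; Yolanda's ₹333,000 share passes to Yolanda's issue.
Lena's share (₹333,000) is divided into 3 shares of ₹111,000: Qadir, Jana, and Ursula each take ₹111,000.
Dora's share (₹333,000) passes entirely to Rangi.
Yolanda's share (₹333,000) is divided into 3 shares of ₹111,000: Petra and Anna each take ₹111,000; Ulla's ₹111,000 share passes to Ulla's issue.
Ulla's share (₹111,000) is divided into 3 shares of ₹37,000: Flora, Mireille, and Imani each take ₹37,000.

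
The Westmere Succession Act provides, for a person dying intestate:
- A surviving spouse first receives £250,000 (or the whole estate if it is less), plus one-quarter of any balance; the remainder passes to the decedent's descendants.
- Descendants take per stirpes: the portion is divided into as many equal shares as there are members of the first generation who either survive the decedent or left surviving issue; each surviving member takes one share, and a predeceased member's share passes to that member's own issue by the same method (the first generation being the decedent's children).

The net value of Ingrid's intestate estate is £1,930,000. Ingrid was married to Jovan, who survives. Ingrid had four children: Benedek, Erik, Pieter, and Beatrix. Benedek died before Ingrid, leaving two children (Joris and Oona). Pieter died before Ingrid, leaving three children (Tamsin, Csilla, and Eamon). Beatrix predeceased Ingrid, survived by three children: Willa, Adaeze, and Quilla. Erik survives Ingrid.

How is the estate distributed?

Jovan: £670,000; Joris: £157,500; Oona: £157,500; Erik: £315,000; Tamsin: £105,000; Csilla: £105,000; Eamon: £105,000; Willa: £105,000; Adaeze: £105,000; Quilla: £105,000

Jovan first takes £250,000, leaving a balance of £1,680,000. Jovan then takes one-quarter of the balance (£420,000), for a total of £670,000. The remaining £1,260,000 passes to the descendants.
The descendants' portion (£1,260,000) is divided into 4 shares of £315,000: Erik takes £315,000; Benedek's £315,000 share passes to Benedek's issue; Pieter's £315,000 share passes to Pieter's issue; Beatrix's £315,000 share passes to Beatrix's issue.
Benedek's share (£315,000) is divided into 2 shares of £157,500: Joris and Oona each take £157,500.
Pieter's share (£315,000) is divided into 3 shares of £105,000: Tamsin, Csilla, and Eamon each take £105,000.
Beatrix's share (£315,000) is divided into 3 shares of £105,000: Willa, Adaeze, and Quilla each take £105,000.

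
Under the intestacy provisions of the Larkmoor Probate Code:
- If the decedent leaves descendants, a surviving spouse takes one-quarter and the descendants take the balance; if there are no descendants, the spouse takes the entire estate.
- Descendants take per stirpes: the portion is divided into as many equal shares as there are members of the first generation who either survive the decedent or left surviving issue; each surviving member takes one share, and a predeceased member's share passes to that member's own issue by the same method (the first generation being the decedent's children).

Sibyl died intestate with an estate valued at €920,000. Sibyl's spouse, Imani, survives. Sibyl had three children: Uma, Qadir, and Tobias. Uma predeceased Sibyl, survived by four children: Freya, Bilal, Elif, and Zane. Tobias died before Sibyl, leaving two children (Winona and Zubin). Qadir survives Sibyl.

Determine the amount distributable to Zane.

Imani takes one-quarter of €920,000 = €230,000. The remaining €690,000 passes to the descendants.
The descendants' portion (€690,000) is divided into 3 shares of €230,000: Qadir takes €230,000; Uma's €230,000 share passes to Uma's issue; Tobias's €230,000 share passes to Tobias's issue.
Uma's share (€230,000) is divided into 4 shares of €57,500: Freya, Bilal, Elif, and Zane each take €57,500.
Tobias's share (€230,000) is divided into 2 shares of €115,000: Winona and Zubin each take €115,000.

Zane receives €57,500.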